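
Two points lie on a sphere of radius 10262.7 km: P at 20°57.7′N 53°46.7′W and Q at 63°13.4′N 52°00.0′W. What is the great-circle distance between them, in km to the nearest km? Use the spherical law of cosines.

7573 km

Let φ₁ = 0.3659 rad, φ₂ = 1.1035 rad, and Δλ = 0.0310 rad.
cos c = sin φ₁ sin φ₂ + cos φ₁ cos φ₂ cos Δλ = (0.3577)(0.8928) + (0.9338)(0.4505)(0.9995) = 0.73988,
so c = arccos(0.73988) = 0.73791 rad.
Distance = R·c = 10262.7 × 0.7379 ≈ 7573 km.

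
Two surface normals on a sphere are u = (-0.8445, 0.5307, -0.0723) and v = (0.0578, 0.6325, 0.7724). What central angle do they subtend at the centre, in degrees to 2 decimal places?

76.64°

u·v = 0.2310; |u| = 1.0000, |v| = 1.0000.
cos θ = (u·v)/(|u||v|) = 0.2310, so θ = 76.64°.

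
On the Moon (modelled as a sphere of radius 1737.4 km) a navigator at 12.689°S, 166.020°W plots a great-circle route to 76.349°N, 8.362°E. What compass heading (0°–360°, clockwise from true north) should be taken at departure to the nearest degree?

Δλ = 174.382° = 3.0435 rad.
y = sin Δλ · cos φ₂ = (0.0979)(0.2360) = 0.0231
x = cos φ₁ sin φ₂ − sin φ₁ cos φ₂ cos Δλ = (0.9756)(0.9718) − (-0.2197)(0.2360)(-0.9952) = 0.8964
θ = atan2(y, x) = 1.48°, so the bearing is 1°.

1°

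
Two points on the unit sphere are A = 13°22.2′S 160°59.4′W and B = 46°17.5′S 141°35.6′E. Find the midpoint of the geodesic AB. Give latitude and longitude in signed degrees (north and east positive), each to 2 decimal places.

-33.06°, 175.60°

The central angle between A and B is δ = 1.0132 rad.
With f = 0.5, the slerp weights are sin((1−f)δ)/sin δ = 0.5718 and sin(fδ)/sin δ = 0.5718.
Weighted sum of the unit vectors: (0.5718)·(-0.9198,-0.3169,-0.2312) + (0.5718)·(-0.5415,0.4293,-0.7229) = (-0.8356, 0.0643, -0.5456).
Converting back: φ = atan2(z, √(x²+y²)) = -33.06°, λ = atan2(y, x) = 175.60°.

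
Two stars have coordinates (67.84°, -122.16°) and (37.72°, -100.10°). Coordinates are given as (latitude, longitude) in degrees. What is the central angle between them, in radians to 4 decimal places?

0.5677 rad

In radians: φ₁ = 1.1840, φ₂ = 0.6583, Δλ = 22.060° = 0.3850 rad.
Haversine: a = sin²(Δφ/2) + cos φ₁ cos φ₂ sin²(Δλ/2) = 0.0675 + (0.3772)(0.7910)(0.0366) = 0.07843.
Central angle c = 2·arcsin(√a) = 0.56771 rad.
So the angular separation is 0.5677 rad.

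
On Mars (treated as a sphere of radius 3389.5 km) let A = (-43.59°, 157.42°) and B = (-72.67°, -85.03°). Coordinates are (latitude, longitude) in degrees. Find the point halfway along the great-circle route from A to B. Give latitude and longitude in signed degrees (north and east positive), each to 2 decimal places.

-68.63°, -178.34°

The central angle between A and B is δ = 0.9783 rad.
With f = 0.5, the slerp weights are sin((1−f)δ)/sin δ = 0.5664 and sin(fδ)/sin δ = 0.5664.
Weighted sum of the unit vectors: (0.5664)·(-0.6688,0.2781,-0.6895) + (0.5664)·(0.0258,-0.2968,-0.9546) = (-0.3642, -0.0106, -0.9313).
Converting back: φ = atan2(z, √(x²+y²)) = -68.63°, λ = atan2(y, x) = -178.34°.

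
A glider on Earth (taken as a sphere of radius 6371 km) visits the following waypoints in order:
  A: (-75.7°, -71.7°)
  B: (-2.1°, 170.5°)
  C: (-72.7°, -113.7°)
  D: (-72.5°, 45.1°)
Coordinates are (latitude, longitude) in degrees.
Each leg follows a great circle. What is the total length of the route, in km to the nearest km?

23636 km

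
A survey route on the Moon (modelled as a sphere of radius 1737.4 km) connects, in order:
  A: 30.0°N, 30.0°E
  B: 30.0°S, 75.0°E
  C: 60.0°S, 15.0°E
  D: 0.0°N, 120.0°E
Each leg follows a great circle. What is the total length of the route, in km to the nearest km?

6691 km

Leg A→B: central angle 1.2867 rad, distance 2235.4 km.
Leg B→C: central angle 0.8638 rad, distance 1500.8 km.
Leg C→D: central angle 1.7006 rad, distance 2954.6 km.
Total: 2235.4 + 1500.8 + 2954.6 ≈ 6691 km.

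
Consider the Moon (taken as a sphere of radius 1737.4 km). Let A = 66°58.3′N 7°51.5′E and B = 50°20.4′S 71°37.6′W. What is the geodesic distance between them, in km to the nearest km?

With latitudes φ₁ = 66.972°, φ₂ = -50.340° and longitude difference Δλ = -79.485°:
cos c = sin φ₁ sin φ₂ + cos φ₁ cos φ₂ cos Δλ = (0.9203)(-0.7698) + (0.3912)(0.6382)(0.1825) = -0.66294,
so c = arccos(-0.66294) = 2.29553 rad.
Distance = R·c = 1737.4 × 2.2955 ≈ 3988 km.

3988 km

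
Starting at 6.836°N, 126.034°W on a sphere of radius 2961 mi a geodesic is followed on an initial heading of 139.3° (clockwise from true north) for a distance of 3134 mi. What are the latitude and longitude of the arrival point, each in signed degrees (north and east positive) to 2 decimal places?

-36.71°, -80.88°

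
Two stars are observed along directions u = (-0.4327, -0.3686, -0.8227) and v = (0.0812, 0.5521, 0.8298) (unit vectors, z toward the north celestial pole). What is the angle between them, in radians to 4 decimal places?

2.7424 rad

u·v = -0.9213; |u| = 1.0000, |v| = 1.0000.
cos θ = (u·v)/(|u||v|) = -0.9214, so θ = 2.7424 rad.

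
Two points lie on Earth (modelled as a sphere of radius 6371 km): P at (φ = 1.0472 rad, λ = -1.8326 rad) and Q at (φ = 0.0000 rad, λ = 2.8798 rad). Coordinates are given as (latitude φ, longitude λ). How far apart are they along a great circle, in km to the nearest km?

10008 km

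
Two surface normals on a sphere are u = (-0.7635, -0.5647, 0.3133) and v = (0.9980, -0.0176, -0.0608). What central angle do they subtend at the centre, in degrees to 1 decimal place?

u·v = -0.7711; |u| = 1.0000, |v| = 1.0000.
cos θ = (u·v)/(|u||v|) = -0.7711, so θ = 140.5°.

140.5°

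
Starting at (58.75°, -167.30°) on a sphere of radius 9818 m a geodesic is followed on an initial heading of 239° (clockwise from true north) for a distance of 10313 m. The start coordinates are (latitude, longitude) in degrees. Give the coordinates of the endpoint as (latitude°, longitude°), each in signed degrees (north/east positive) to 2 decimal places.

Angular distance δ = d/R = 10313/9818 = 1.05042 rad; initial bearing θ = 4.1713 rad.
sin φ₂ = sin φ₁ cos δ + cos φ₁ sin δ cos θ = (0.8549)(0.4972) + (0.5188)(0.8676)(-0.5150) = 0.1932, so φ₂ = 11.14°.
Δλ = atan2(sin θ sin δ cos φ₁, cos δ − sin φ₁ sin φ₂) = atan2(-0.3858, 0.3320) = -49.288°.
λ₂ = -167.300° − 49.288° = -216.59° → 143.41° after wrapping to (−180°, 180°].

11.14°, 143.41°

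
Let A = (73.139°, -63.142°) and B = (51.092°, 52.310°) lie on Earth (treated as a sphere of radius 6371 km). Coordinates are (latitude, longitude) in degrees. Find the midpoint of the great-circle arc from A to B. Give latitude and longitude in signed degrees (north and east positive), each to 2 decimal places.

Central angle δ = 0.8414 rad. Interpolating on the sphere with fraction f = 0.5:
P = [sin((1−f)δ)·A + sin(fδ)·B] / sin δ = 0.5478·A + 0.5478·B in Cartesian coordinates,
giving P = (0.2821, 0.1305, 0.9505), i.e. latitude 71.89°, longitude 24.82°.

71.89°, 24.82°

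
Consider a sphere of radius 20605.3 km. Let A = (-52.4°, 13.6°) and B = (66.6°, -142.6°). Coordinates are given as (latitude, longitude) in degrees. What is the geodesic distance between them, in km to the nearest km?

58114 km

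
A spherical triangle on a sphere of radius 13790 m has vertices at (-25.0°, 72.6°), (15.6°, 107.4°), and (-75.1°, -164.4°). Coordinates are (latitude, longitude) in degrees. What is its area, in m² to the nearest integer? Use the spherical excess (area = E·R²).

Side lengths (central angles): a = 1.8256, b = 1.2855, c = 0.9234 rad; semiperimeter s = 2.0172.
By l'Huilier's theorem, tan(E/4) = √[tan(s/2) tan((s−a)/2) tan((s−b)/2) tan((s−c)/2)], giving spherical excess E = 0.7458 rad.
Area = E·R² = 0.7458 × (13790)² ≈ 141815843 m².

141815843 m²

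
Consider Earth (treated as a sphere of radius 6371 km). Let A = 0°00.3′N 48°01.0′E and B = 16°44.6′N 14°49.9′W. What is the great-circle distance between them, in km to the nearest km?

With latitudes φ₁ = 0.005°, φ₂ = 16.743° and longitude difference Δλ = -62.848°:
cos c = sin φ₁ sin φ₂ + cos φ₁ cos φ₂ cos Δλ = (0.0001)(0.2881) + (1.0000)(0.9576)(0.4563) = 0.43703,
so c = arccos(0.43703) = 1.11851 rad.
Distance = R·c = 6371 × 1.1185 ≈ 7126 km.

7126 km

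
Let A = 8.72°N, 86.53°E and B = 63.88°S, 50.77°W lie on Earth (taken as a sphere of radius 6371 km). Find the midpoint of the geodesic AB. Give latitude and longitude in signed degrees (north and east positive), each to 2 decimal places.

Central angle δ = 2.0442 rad. Interpolating on the sphere with fraction f = 0.5:
P = [sin((1−f)δ)·A + sin(fδ)·B] / sin δ = 0.9586·A + 0.9586·B in Cartesian coordinates,
giving P = (0.3243, 0.6189, -0.7154), i.e. latitude -45.68°, longitude 62.35°.

-45.68°, 62.35°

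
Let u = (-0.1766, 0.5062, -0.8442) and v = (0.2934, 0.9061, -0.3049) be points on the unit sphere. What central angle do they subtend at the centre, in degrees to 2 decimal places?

u·v = 0.6642; |u| = 1.0000, |v| = 1.0000.
cos θ = (u·v)/(|u||v|) = 0.6642, so θ = 48.38°.

48.38°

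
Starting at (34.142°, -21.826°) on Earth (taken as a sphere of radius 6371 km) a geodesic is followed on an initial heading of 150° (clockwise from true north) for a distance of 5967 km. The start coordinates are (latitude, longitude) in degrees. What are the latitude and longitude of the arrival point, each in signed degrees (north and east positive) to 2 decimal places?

Angular distance δ = d/R = 5967/6371 = 0.93659 rad; initial bearing θ = 2.6180 rad.
sin φ₂ = sin φ₁ cos δ + cos φ₁ sin δ cos θ = (0.5612)(0.5925) + (0.8276)(0.8055)(-0.8660) = -0.2448, so φ₂ = -14.17°.
Δλ = atan2(sin θ sin δ cos φ₁, cos δ − sin φ₁ sin φ₂) = atan2(0.3334, 0.7299) = 24.545°.
λ₂ = -21.826° + 24.545° = 2.72°.

-14.17°, 2.72°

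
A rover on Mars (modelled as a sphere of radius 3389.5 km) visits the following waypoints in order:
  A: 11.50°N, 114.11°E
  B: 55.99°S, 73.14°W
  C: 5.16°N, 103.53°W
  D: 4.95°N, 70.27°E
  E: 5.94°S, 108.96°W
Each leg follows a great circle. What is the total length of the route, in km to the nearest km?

32424 km

Leg A→B: central angle 2.3589 rad, distance 7995.4 km.
Leg B→C: central angle 1.1527 rad, distance 3907.2 km.
Leg C→D: central angle 2.9347 rad, distance 9947.1 km.
Leg D→E: central angle 3.1197 rad, distance 10574.4 km.
Total: 7995.4 + 3907.2 + 9947.1 + 10574.4 ≈ 32424 km.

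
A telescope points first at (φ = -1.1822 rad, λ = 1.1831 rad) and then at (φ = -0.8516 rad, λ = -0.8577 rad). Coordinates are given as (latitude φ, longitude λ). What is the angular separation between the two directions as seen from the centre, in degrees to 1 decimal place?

54.3°

In radians: φ₁ = -1.1822, φ₂ = -0.8516, Δλ = -116.929° = -2.0408 rad.
cos c = sin φ₁ sin φ₂ + cos φ₁ cos φ₂ cos Δλ = (-0.9254)(-0.7523) + (0.3789)(0.6588)(-0.4529) = 0.58320,
so c = arccos(0.58320) = 0.94813 rad.
So the angular separation is 54.3°.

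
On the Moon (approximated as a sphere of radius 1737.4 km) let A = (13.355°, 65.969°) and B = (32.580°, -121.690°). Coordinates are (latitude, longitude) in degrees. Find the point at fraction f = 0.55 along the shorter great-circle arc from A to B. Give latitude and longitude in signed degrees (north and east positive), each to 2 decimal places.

80.81°, 134.29°

Central angle δ = 2.3297 rad. Interpolating on the sphere with fraction f = 0.55:
P = [sin((1−f)δ)·A + sin(fδ)·B] / sin δ = 1.1944·A + 1.3209·B in Cartesian coordinates,
giving P = (-0.1115, 0.1143, 0.9872), i.e. latitude 80.81°, longitude 134.29°.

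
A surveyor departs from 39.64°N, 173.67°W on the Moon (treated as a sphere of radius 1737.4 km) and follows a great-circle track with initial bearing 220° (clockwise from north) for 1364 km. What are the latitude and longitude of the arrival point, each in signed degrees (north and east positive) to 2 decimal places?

1.96°, 159.29°

Angular distance δ = d/R = 1364/1737.4 = 0.78508 rad; initial bearing θ = 3.8397 rad.
sin φ₂ = sin φ₁ cos δ + cos φ₁ sin δ cos θ = (0.6380)(0.7073) + (0.7701)(0.7069)(-0.7660) = 0.0343, so φ₂ = 1.96°.
Δλ = atan2(sin θ sin δ cos φ₁, cos δ − sin φ₁ sin φ₂) = atan2(-0.3499, 0.6855) = -27.042°.
λ₂ = -173.670° − 27.042° = -200.71° → 159.29° after wrapping to (−180°, 180°].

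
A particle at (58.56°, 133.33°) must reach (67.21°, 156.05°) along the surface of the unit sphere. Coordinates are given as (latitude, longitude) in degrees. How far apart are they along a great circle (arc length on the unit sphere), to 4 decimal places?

In radians: φ₁ = 1.0221, φ₂ = 1.1730, Δλ = 22.720° = 0.3965 rad.
cos c = sin φ₁ sin φ₂ + cos φ₁ cos φ₂ cos Δλ = (0.8532)(0.9219) + (0.5216)(0.3874)(0.9224) = 0.97295,
so c = arccos(0.97295) = 0.23313 rad.
On the unit sphere the arc length equals the central angle: 0.2331.

0.2331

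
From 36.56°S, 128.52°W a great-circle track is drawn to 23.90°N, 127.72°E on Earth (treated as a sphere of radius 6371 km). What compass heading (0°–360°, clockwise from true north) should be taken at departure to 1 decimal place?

Δλ = -103.760° = -1.8110 rad.
y = sin Δλ · cos φ₂ = (-0.9713)(0.9143) = -0.8880
x = cos φ₁ sin φ₂ − sin φ₁ cos φ₂ cos Δλ = (0.8032)(0.4051) − (-0.5957)(0.9143)(-0.2379) = 0.1959
θ = atan2(y, x) = -77.56°; adding 360° gives 282.4°.

282.4°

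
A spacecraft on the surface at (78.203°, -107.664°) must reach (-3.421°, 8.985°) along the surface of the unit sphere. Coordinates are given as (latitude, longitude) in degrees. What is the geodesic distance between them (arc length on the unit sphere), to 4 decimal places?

1.7213

In radians: φ₁ = 1.3649, φ₂ = -0.0597, Δλ = 116.649° = 2.0359 rad.
Haversine: a = sin²(Δφ/2) + cos φ₁ cos φ₂ sin²(Δλ/2) = 0.4272 + (0.2044)(0.9982)(0.7243) = 0.57497.
Central angle c = 2·arcsin(√a) = 1.72131 rad.
On the unit sphere the arc length equals the central angle: 1.7213.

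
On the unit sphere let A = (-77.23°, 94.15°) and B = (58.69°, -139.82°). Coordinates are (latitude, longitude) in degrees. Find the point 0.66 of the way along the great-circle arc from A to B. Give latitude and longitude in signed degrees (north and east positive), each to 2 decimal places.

8.35°, -159.08°

Central angle δ = 2.6924 rad. Interpolating on the sphere with fraction f = 0.66:
P = [sin((1−f)δ)·A + sin(fδ)·B] / sin δ = 1.8258·A + 2.2541·B in Cartesian coordinates,
giving P = (-0.9242, -0.3533, 0.1452), i.e. latitude 8.35°, longitude -159.08°.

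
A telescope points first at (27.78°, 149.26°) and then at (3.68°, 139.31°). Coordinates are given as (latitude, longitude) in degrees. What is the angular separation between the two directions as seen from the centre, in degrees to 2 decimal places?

Let φ₁ = 0.4849 rad, φ₂ = 0.0642 rad, and Δλ = -0.1737 rad.
Haversine: a = sin²(Δφ/2) + cos φ₁ cos φ₂ sin²(Δλ/2) = 0.0436 + (0.8847)(0.9979)(0.0075) = 0.05022.
Central angle c = 2·arcsin(√a) = 0.45205 rad.
So the angular separation is 25.90°.

25.90°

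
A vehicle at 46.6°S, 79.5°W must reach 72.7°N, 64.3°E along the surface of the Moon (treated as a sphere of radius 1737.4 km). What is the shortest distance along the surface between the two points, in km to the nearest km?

4523 km

In radians: φ₁ = -0.8133, φ₂ = 1.2689, Δλ = 143.800° = 2.5098 rad.
cos c = sin φ₁ sin φ₂ + cos φ₁ cos φ₂ cos Δλ = (-0.7266)(0.9548) + (0.6871)(0.2974)(-0.8070) = -0.85859,
so c = arccos(-0.85859) = 2.60330 rad.
Distance = R·c = 1737.4 × 2.6033 ≈ 4523 km.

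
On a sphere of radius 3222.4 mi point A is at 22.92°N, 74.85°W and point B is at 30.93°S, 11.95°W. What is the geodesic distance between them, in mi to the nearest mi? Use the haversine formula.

In radians: φ₁ = 0.4000, φ₂ = -0.5398, Δλ = 62.900° = 1.0978 rad.
Haversine: a = sin²(Δφ/2) + cos φ₁ cos φ₂ sin²(Δλ/2) = 0.2050 + (0.9210)(0.8578)(0.2722) = 0.42013.
Central angle c = 2·arcsin(√a) = 1.41037 rad.
Distance = R·c = 3222.4 × 1.4104 ≈ 4545 mi.

4545 mi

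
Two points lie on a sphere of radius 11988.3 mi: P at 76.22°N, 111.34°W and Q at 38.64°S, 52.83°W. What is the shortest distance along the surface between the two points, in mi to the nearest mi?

25237 mi

Let φ₁ = 1.3303 rad, φ₂ = -0.6744 rad, and Δλ = 1.0212 rad.
cos c = sin φ₁ sin φ₂ + cos φ₁ cos φ₂ cos Δλ = (0.9712)(-0.6244) + (0.2382)(0.7811)(0.5223) = -0.50927,
so c = arccos(-0.50927) = 2.10513 rad.
Distance = R·c = 11988.3 × 2.1051 ≈ 25237 mi.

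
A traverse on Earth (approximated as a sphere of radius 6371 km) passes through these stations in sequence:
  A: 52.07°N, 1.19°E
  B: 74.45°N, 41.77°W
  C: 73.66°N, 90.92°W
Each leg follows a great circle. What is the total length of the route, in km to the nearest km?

Leg A→B: central angle 0.4939 rad, distance 3146.7 km.
Leg B→C: central angle 0.2293 rad, distance 1461.2 km.
Total: 3146.7 + 1461.2 ≈ 4608 km.

4608 km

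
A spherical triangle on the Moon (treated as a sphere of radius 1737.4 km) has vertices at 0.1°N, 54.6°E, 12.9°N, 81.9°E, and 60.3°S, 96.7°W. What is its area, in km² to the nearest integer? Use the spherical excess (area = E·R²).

2526530 km²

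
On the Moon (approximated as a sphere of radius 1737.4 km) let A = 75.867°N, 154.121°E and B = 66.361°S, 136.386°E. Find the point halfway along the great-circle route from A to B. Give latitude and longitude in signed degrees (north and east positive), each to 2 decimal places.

The central angle between A and B is δ = 2.4900 rad.
With f = 0.5, the slerp weights are sin((1−f)δ)/sin δ = 1.5621 and sin(fδ)/sin δ = 1.5621.
Weighted sum of the unit vectors: (1.5621)·(-0.2197,0.1066,0.9697) + (1.5621)·(-0.2903,0.2766,-0.9161) = (-0.7967, 0.5986, 0.0838).
Converting back: φ = atan2(z, √(x²+y²)) = 4.81°, λ = atan2(y, x) = 143.08°.

4.81°, 143.08°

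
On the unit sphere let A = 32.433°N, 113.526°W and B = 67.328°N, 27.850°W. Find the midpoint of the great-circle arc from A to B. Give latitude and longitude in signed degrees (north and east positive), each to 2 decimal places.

The central angle between A and B is δ = 1.0246 rad.
With f = 0.5, the slerp weights are sin((1−f)δ)/sin δ = 0.5737 and sin(fδ)/sin δ = 0.5737.
Weighted sum of the unit vectors: (0.5737)·(-0.3369,-0.7739,0.5363) + (0.5737)·(0.3408,-0.1801,0.9227) = (0.0022, -0.5472, 0.8370).
Converting back: φ = atan2(z, √(x²+y²)) = 56.82°, λ = atan2(y, x) = -89.77°.

56.82°, -89.77°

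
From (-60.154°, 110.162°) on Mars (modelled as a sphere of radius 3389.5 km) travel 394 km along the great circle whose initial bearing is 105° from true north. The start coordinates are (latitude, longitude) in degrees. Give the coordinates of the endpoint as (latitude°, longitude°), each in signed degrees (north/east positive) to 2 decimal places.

-61.22°, 123.62°

Angular distance δ = d/R = 394/3389.5 = 0.11624 rad; initial bearing θ = 1.8326 rad.
sin φ₂ = sin φ₁ cos δ + cos φ₁ sin δ cos θ = (-0.8674)(0.9933) + (0.4977)(0.1160)(-0.2588) = -0.8765, so φ₂ = -61.22°.
Δλ = atan2(sin θ sin δ cos φ₁, cos δ − sin φ₁ sin φ₂) = atan2(0.0558, 0.2330) = 13.454°.
λ₂ = 110.162° + 13.454° = 123.62°.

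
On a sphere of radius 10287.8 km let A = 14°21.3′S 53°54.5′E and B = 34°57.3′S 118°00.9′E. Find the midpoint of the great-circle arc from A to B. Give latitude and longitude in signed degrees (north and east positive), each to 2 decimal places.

-28.41°, 82.97°

The central angle between A and B is δ = 1.0601 rad.
With f = 0.5, the slerp weights are sin((1−f)δ)/sin δ = 0.5795 and sin(fδ)/sin δ = 0.5795.
Weighted sum of the unit vectors: (0.5795)·(0.5707,0.7828,-0.2479) + (0.5795)·(-0.3850,0.7236,-0.5729) = (0.1076, 0.8730, -0.4757).
Converting back: φ = atan2(z, √(x²+y²)) = -28.41°, λ = atan2(y, x) = 82.97°.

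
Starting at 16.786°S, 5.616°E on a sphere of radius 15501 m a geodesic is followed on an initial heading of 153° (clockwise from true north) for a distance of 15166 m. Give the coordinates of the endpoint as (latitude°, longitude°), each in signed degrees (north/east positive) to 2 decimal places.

Angular distance δ = d/R = 15166/15501 = 0.97839 rad; initial bearing θ = 2.6704 rad.
sin φ₂ = sin φ₁ cos δ + cos φ₁ sin δ cos θ = (-0.2888)(0.5584) + (0.9574)(0.8296)(-0.8910) = -0.8689, so φ₂ = -60.34°.
Δλ = atan2(sin θ sin δ cos φ₁, cos δ − sin φ₁ sin φ₂) = atan2(0.3606, 0.3074) = 49.551°.
λ₂ = 5.616° + 49.551° = 55.17°.

-60.34°, 55.17°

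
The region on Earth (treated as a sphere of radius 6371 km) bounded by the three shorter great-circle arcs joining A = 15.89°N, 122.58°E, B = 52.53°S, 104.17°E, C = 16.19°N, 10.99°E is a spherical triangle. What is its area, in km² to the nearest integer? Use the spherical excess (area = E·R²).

Side lengths (central angles): a = 1.8273, b = 1.8375, c = 1.2262 rad; semiperimeter s = 2.4455.
By l'Huilier's theorem, tan(E/4) = √[tan(s/2) tan((s−a)/2) tan((s−b)/2) tan((s−c)/2)], giving spherical excess E = 1.6551 rad.
Area = E·R² = 1.6551 × (6371)² ≈ 67178808 km².

67178808 km²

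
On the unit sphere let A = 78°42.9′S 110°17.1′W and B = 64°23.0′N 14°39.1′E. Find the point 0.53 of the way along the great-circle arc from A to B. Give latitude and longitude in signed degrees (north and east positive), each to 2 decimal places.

-7.76°, -11.01°

Central angle δ = 2.7727 rad. Interpolating on the sphere with fraction f = 0.53:
P = [sin((1−f)δ)·A + sin(fδ)·B] / sin δ = 2.6745·A + 2.7590·B in Cartesian coordinates,
giving P = (0.9726, -0.1892, -0.1350), i.e. latitude -7.76°, longitude -11.01°.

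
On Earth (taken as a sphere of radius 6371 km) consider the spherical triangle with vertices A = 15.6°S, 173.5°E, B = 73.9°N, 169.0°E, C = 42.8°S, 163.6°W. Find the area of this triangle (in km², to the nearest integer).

16096030 km²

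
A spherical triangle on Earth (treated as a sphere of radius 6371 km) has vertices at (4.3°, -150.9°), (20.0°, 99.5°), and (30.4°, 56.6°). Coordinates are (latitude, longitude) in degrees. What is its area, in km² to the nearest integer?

Side lengths (central angles): a = 0.6970, b = 2.3818, c = 1.8637 rad; semiperimeter s = 2.4712.
By l'Huilier's theorem, tan(E/4) = √[tan(s/2) tan((s−a)/2) tan((s−b)/2) tan((s−c)/2)], giving spherical excess E = 0.8749 rad.
Area = E·R² = 0.8749 × (6371)² ≈ 35513343 km².

35513343 km²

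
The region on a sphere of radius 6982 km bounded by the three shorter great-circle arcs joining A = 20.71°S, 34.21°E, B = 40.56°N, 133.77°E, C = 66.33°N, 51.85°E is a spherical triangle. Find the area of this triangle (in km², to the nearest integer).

45931397 km²

Side lengths (central angles): a = 0.8784, b = 1.5368, c = 1.9262 rad; semiperimeter s = 2.1707.
By l'Huilier's theorem, tan(E/4) = √[tan(s/2) tan((s−a)/2) tan((s−b)/2) tan((s−c)/2)], giving spherical excess E = 0.9422 rad.
Area = E·R² = 0.9422 × (6982)² ≈ 45931397 km².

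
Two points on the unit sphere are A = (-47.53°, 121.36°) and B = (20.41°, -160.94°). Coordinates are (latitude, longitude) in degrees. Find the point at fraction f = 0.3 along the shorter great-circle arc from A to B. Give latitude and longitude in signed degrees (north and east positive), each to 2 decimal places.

-31.18°, 153.01°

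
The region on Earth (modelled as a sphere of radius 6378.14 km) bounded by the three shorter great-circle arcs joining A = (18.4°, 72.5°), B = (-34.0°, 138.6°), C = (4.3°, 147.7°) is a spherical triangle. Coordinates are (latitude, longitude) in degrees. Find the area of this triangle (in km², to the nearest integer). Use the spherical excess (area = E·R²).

Side lengths (central angles): a = 0.6851, b = 1.3022, c = 1.4281 rad; semiperimeter s = 1.7077.
By l'Huilier's theorem, tan(E/4) = √[tan(s/2) tan((s−a)/2) tan((s−b)/2) tan((s−c)/2)], giving spherical excess E = 0.5425 rad.
Area = E·R² = 0.5425 × (6378.14)² ≈ 22067393 km².

22067393 km²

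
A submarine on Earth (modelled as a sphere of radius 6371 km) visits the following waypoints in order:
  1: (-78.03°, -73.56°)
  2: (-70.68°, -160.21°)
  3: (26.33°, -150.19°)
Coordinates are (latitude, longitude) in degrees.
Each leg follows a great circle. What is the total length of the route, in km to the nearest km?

13262 km

Leg 1→2: central angle 0.3840 rad, distance 2446.4 km.
Leg 2→3: central angle 1.6977 rad, distance 10816.1 km.
Total: 2446.4 + 10816.1 ≈ 13262 km.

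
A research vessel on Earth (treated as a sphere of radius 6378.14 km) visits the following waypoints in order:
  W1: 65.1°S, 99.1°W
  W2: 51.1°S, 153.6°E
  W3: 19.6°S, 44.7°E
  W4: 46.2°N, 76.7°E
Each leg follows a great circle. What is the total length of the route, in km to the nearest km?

23272 km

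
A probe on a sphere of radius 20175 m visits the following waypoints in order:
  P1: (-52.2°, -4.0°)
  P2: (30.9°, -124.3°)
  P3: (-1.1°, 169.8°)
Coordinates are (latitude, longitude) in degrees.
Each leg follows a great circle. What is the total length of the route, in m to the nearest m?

Leg P1→P2: central angle 2.3065 rad, distance 46533.8 m.
Leg P2→P3: central angle 1.2234 rad, distance 24682.1 m.
Total: 46533.8 + 24682.1 ≈ 71216 m.

71216 m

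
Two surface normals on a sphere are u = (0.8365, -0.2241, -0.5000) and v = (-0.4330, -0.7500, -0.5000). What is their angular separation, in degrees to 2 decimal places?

86.80°

u·v = 0.0559; |u| = 1.0000, |v| = 1.0000.
cos θ = (u·v)/(|u||v|) = 0.0559, so θ = 86.80°.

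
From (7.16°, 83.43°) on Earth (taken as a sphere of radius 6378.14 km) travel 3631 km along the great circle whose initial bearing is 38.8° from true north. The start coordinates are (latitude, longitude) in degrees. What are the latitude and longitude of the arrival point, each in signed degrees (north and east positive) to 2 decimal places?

31.45°, 106.75°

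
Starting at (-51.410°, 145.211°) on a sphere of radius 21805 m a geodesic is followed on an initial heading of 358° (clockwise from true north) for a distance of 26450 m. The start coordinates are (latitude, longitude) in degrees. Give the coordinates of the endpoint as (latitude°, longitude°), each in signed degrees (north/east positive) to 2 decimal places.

18.07°, 143.24°

Angular distance δ = d/R = 26450/21805 = 1.21302 rad; initial bearing θ = 6.2483 rad.
sin φ₂ = sin φ₁ cos δ + cos φ₁ sin δ cos θ = (-0.7816)(0.3502) + (0.6237)(0.9367)(0.9994) = 0.3102, so φ₂ = 18.07°.
Δλ = atan2(sin θ sin δ cos φ₁, cos δ − sin φ₁ sin φ₂) = atan2(-0.0204, 0.5926) = -1.971°.
λ₂ = 145.211° − 1.971° = 143.24°.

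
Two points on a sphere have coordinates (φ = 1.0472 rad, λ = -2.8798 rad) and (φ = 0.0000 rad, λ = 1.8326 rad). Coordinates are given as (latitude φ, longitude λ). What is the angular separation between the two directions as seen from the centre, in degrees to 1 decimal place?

90.0°

Let φ₁ = 1.0472 rad, φ₂ = 0.0000 rad, and Δλ = -1.5708 rad.
Haversine: a = sin²(Δφ/2) + cos φ₁ cos φ₂ sin²(Δλ/2) = 0.2500 + (0.5000)(1.0000)(0.5000) = 0.50000.
Central angle c = 2·arcsin(√a) = 1.57079 rad.
So the angular separation is 90.0°.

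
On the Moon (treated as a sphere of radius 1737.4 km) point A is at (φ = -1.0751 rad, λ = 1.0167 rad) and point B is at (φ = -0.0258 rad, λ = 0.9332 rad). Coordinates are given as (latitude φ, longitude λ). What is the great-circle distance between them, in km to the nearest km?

Let φ₁ = -1.0751 rad, φ₂ = -0.0258 rad, and Δλ = -0.0835 rad.
cos c = sin φ₁ sin φ₂ + cos φ₁ cos φ₂ cos Δλ = (-0.8796)(-0.0258) + (0.4756)(0.9997)(0.9965) = 0.49652,
so c = arccos(0.49652) = 1.05121 rad.
Distance = R·c = 1737.4 × 1.0512 ≈ 1826 km.

1826 km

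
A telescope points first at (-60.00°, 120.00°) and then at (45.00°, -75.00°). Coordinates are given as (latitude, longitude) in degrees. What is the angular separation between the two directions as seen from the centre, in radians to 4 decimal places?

Let φ₁ = -1.0472 rad, φ₂ = 0.7854 rad, and Δλ = 2.8798 rad.
cos c = sin φ₁ sin φ₂ + cos φ₁ cos φ₂ cos Δλ = (-0.8660)(0.7071) + (0.5000)(0.7071)(-0.9659) = -0.95388,
so c = arccos(-0.95388) = 2.83670 rad.
So the angular separation is 2.8367 rad.

2.8367 rad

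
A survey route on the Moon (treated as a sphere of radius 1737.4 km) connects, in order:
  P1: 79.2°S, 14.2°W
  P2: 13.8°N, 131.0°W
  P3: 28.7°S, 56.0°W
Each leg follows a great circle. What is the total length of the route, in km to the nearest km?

Leg P1→P2: central angle 1.8927 rad, distance 3288.3 km.
Leg P2→P3: central angle 1.4647 rad, distance 2544.7 km.
Total: 3288.3 + 2544.7 ≈ 5833 km.

5833 km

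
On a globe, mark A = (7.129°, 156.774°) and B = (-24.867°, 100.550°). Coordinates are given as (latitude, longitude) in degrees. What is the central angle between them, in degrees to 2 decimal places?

63.36°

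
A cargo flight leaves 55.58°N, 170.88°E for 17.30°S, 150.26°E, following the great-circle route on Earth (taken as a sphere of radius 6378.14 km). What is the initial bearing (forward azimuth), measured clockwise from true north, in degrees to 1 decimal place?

With φ₁ = 0.9701, φ₂ = -0.3019, Δλ = -0.3599 rad, the forward-azimuth formula gives
θ = atan2( sin Δλ cos φ₂ , cos φ₁ sin φ₂ − sin φ₁ cos φ₂ cos Δλ ) = atan2(-0.3362, -0.9052) = -159.62°.
Adding 360° brings this into [0°, 360°): 200.4°.

200.4°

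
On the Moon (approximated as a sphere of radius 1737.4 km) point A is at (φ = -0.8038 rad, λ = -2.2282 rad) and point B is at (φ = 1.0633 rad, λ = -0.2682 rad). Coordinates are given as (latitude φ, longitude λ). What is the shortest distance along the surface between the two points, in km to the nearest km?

4222 km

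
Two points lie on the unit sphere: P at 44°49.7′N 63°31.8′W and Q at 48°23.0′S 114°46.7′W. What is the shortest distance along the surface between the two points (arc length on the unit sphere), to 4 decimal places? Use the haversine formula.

With latitudes φ₁ = 44.828°, φ₂ = -48.383° and longitude difference Δλ = -51.248°:
Haversine: a = sin²(Δφ/2) + cos φ₁ cos φ₂ sin²(Δλ/2) = 0.5280 + (0.7092)(0.6641)(0.1870) = 0.61611.
Central angle c = 2·arcsin(√a) = 1.80515 rad.
On the unit sphere the arc length equals the central angle: 1.8051.

1.8051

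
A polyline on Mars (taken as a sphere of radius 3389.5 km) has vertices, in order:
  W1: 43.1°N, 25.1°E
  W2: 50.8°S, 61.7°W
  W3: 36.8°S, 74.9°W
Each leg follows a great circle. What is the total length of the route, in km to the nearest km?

Leg W1→W2: central angle 2.0987 rad, distance 7113.6 km.
Leg W2→W3: central angle 0.2946 rad, distance 998.5 km.
Total: 7113.6 + 998.5 ≈ 8112 km.

8112 km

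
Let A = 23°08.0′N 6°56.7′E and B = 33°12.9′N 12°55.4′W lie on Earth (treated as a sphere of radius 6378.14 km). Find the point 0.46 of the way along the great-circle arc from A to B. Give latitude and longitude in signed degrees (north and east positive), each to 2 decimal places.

The central angle between A and B is δ = 0.3518 rad.
With f = 0.46, the slerp weights are sin((1−f)δ)/sin δ = 0.5480 and sin(fδ)/sin δ = 0.4676.
Weighted sum of the unit vectors: (0.5480)·(0.9128,0.1112,0.3929) + (0.4676)·(0.8154,-0.1871,0.5478) = (0.8815, -0.0266, 0.4714).
Converting back: φ = atan2(z, √(x²+y²)) = 28.13°, λ = atan2(y, x) = -1.73°.

28.13°, -1.73°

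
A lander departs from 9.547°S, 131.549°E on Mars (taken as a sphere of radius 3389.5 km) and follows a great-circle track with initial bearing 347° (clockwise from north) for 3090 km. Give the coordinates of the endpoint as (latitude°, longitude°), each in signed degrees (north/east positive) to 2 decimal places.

Angular distance δ = d/R = 3090/3389.5 = 0.91164 rad; initial bearing θ = 6.0563 rad.
sin φ₂ = sin φ₁ cos δ + cos φ₁ sin δ cos θ = (-0.1659)(0.6125) + (0.9861)(0.7905)(0.9744) = 0.6580, so φ₂ = 41.15°.
Δλ = atan2(sin θ sin δ cos φ₁, cos δ − sin φ₁ sin φ₂) = atan2(-0.1754, 0.7216) = -13.659°.
λ₂ = 131.549° − 13.659° = 117.89°.

41.15°, 117.89°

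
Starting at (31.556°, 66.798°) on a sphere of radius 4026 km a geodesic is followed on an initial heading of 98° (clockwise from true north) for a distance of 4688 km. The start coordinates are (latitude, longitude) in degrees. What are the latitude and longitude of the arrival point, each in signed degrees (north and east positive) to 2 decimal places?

Angular distance δ = d/R = 4688/4026 = 1.16443 rad; initial bearing θ = 1.7104 rad.
sin φ₂ = sin φ₁ cos δ + cos φ₁ sin δ cos θ = (0.5233)(0.3953) + (0.8521)(0.9186)(-0.1392) = 0.0979, so φ₂ = 5.62°.
Δλ = atan2(sin θ sin δ cos φ₁, cos δ − sin φ₁ sin φ₂) = atan2(0.7751, 0.3440) = 66.067°.
λ₂ = 66.798° + 66.067° = 132.86°.

5.62°, 132.86°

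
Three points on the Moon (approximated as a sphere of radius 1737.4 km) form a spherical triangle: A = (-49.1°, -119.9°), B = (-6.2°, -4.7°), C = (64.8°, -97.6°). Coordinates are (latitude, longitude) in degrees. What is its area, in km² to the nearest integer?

Side lengths (central angles): a = 1.6902, b = 2.0109, c = 1.7676 rad; semiperimeter s = 2.7343.
By l'Huilier's theorem, tan(E/4) = √[tan(s/2) tan((s−a)/2) tan((s−b)/2) tan((s−c)/2)], giving spherical excess E = 2.5583 rad.
Area = E·R² = 2.5583 × (1737.4)² ≈ 7722245 km².

7722245 km²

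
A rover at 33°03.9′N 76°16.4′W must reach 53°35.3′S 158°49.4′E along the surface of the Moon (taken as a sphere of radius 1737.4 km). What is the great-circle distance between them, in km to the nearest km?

4135 km

In radians: φ₁ = 0.5771, φ₂ = -0.9353, Δλ = -124.903° = -2.1800 rad.
cos c = sin φ₁ sin φ₂ + cos φ₁ cos φ₂ cos Δλ = (0.5456)(-0.8048) + (0.8381)(0.5936)(-0.5722) = -0.72372,
so c = arccos(-0.72372) = 2.37997 rad.
Distance = R·c = 1737.4 × 2.3800 ≈ 4135 km.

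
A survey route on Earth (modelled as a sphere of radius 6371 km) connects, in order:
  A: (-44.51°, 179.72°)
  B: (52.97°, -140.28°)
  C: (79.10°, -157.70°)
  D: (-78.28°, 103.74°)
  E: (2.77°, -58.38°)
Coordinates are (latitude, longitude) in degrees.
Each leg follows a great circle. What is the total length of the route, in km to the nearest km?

Leg A→B: central angle 1.8035 rad, distance 11490.4 km.
Leg B→C: central angle 0.4678 rad, distance 2980.2 km.
Leg C→D: central angle 2.8848 rad, distance 18378.9 km.
Leg D→E: central angle 1.8136 rad, distance 11554.4 km.
Total: 11490.4 + 2980.2 + 18378.9 + 11554.4 ≈ 44404 km.

44404 km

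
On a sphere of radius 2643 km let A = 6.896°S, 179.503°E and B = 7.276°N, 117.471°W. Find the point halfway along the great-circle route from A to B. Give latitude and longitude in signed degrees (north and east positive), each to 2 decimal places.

Central angle δ = 1.1247 rad. Interpolating on the sphere with fraction f = 0.5:
P = [sin((1−f)δ)·A + sin(fδ)·B] / sin δ = 0.5910·A + 0.5910·B in Cartesian coordinates,
giving P = (-0.8571, -0.5151, 0.0039), i.e. latitude 0.22°, longitude -149.00°.

0.22°, -149.00°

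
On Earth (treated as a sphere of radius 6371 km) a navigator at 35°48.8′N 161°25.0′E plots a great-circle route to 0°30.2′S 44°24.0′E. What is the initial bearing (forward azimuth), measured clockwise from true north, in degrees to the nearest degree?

With φ₁ = 0.6251, φ₂ = -0.0088, Δλ = -2.0423 rad, the forward-azimuth formula gives
θ = atan2( sin Δλ cos φ₂ , cos φ₁ sin φ₂ − sin φ₁ cos φ₂ cos Δλ ) = atan2(-0.8908, 0.2587) = -73.81°.
Adding 360° brings this into [0°, 360°): 286°.

286°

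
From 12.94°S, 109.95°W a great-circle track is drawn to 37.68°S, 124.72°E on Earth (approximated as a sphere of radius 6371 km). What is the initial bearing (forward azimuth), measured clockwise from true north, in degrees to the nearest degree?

With φ₁ = -0.2258, φ₂ = -0.6576, Δλ = -2.1874 rad, the forward-azimuth formula gives
θ = atan2( sin Δλ cos φ₂ , cos φ₁ sin φ₂ − sin φ₁ cos φ₂ cos Δλ ) = atan2(-0.6457, -0.6982) = -137.24°.
Adding 360° brings this into [0°, 360°): 223°.

223°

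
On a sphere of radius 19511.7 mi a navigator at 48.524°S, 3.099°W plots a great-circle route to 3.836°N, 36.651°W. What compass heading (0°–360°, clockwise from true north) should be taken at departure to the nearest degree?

320°

Δλ = -33.552° = -0.5856 rad.
y = sin Δλ · cos φ₂ = (-0.5527)(0.9978) = -0.5515
x = cos φ₁ sin φ₂ − sin φ₁ cos φ₂ cos Δλ = (0.6623)(0.0669) − (-0.7492)(0.9978)(0.8334) = 0.6673
θ = atan2(y, x) = -39.57°; adding 360° gives 320°.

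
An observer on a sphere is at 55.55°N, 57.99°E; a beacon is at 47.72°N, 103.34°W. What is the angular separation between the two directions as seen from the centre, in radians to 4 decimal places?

1.3186 rad

Let φ₁ = 0.9695 rad, φ₂ = 0.8329 rad, and Δλ = -2.8157 rad.
Haversine: a = sin²(Δφ/2) + cos φ₁ cos φ₂ sin²(Δλ/2) = 0.0047 + (0.5657)(0.6728)(0.9737) = 0.37522.
Central angle c = 2·arcsin(√a) = 1.31856 rad.
So the angular separation is 1.3186 rad.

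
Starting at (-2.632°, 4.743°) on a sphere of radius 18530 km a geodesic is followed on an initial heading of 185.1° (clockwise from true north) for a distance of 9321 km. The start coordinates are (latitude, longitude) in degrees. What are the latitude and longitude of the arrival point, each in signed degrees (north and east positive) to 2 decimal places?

-31.33°, 1.87°

Angular distance δ = d/R = 9321/18530 = 0.50302 rad; initial bearing θ = 3.2306 rad.
sin φ₂ = sin φ₁ cos δ + cos φ₁ sin δ cos θ = (-0.0459)(0.8761) + (0.9989)(0.4821)(-0.9960) = -0.5199, so φ₂ = -31.33°.
Δλ = atan2(sin θ sin δ cos φ₁, cos δ − sin φ₁ sin φ₂) = atan2(-0.0428, 0.8523) = -2.876°.
λ₂ = 4.743° − 2.876° = 1.87°.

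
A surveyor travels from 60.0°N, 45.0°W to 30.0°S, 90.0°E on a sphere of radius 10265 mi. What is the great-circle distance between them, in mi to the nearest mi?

24663 mi

Let φ₁ = 1.0472 rad, φ₂ = -0.5236 rad, and Δλ = 2.3562 rad.
Haversine: a = sin²(Δφ/2) + cos φ₁ cos φ₂ sin²(Δλ/2) = 0.5000 + (0.5000)(0.8660)(0.8536) = 0.86960.
Central angle c = 2·arcsin(√a) = 2.40268 rad.
Distance = R·c = 10265 × 2.4027 ≈ 24663 mi.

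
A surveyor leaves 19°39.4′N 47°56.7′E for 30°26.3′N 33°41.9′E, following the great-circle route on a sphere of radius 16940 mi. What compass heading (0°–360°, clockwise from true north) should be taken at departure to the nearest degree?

With φ₁ = 0.3431, φ₂ = 0.5312, Δλ = -0.2487 rad, the forward-azimuth formula gives
θ = atan2( sin Δλ cos φ₂ , cos φ₁ sin φ₂ − sin φ₁ cos φ₂ cos Δλ ) = atan2(-0.2122, 0.1960) = -47.27°.
Adding 360° brings this into [0°, 360°): 313°.

313°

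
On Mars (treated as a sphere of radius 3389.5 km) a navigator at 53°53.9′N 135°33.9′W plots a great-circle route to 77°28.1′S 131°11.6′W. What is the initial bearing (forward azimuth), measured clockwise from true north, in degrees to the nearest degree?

179°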